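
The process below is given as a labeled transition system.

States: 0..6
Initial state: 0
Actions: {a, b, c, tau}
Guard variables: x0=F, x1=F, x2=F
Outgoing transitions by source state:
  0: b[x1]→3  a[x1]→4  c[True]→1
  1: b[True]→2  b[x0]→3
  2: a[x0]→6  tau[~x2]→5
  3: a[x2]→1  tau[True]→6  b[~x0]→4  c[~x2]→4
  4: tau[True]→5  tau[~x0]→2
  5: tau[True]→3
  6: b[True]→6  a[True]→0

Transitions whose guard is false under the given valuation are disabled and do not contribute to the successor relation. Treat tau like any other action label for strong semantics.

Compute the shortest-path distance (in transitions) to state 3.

Breadth-first toward 3:
  depth 0: {0}
  depth 1: {1}
  depth 2: {2}
  depth 3: {5}
  depth 4: {3}
3 enters at depth 4; path c·b·tau·tau

Answer: 4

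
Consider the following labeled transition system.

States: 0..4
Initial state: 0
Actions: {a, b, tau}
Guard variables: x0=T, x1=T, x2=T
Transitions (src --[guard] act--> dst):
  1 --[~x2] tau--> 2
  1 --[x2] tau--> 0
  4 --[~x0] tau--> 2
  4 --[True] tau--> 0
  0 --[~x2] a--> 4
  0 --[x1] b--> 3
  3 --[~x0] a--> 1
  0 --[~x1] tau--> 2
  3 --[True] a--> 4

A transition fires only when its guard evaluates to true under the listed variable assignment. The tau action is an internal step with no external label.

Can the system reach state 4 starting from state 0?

Answer: REACHABLE

Working:
After dropping false guards: 4 live edges.
depth 0: {0}
depth 1: {3}  cumulative {0,3}
depth 2: {4}  cumulative {0,3,4}
Reachable = {0,3,4}
witness 4: b·a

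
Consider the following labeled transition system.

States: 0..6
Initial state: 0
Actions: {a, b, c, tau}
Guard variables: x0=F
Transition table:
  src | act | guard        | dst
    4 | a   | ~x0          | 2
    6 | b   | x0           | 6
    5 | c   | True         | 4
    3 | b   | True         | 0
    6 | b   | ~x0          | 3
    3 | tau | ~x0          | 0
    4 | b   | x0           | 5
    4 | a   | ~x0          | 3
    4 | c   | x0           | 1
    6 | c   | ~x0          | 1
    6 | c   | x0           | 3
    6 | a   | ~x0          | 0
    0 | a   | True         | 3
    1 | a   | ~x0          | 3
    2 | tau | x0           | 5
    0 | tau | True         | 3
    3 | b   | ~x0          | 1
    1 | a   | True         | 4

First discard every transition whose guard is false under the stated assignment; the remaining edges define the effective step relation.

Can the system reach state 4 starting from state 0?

Answer: REACHABLE

Working:
After dropping false guards: 13 live edges.
Layer 0: {0}
Layer 1: {3}  cumulative {0,3}
Layer 2: {1}  cumulative {0,1,3}
Layer 3: {4}  cumulative {0,1,3,4}
Layer 4: {2}  cumulative {0,1,2,3,4}
Reach set: {0,1,2,3,4}
trace reaching 4: a·b·a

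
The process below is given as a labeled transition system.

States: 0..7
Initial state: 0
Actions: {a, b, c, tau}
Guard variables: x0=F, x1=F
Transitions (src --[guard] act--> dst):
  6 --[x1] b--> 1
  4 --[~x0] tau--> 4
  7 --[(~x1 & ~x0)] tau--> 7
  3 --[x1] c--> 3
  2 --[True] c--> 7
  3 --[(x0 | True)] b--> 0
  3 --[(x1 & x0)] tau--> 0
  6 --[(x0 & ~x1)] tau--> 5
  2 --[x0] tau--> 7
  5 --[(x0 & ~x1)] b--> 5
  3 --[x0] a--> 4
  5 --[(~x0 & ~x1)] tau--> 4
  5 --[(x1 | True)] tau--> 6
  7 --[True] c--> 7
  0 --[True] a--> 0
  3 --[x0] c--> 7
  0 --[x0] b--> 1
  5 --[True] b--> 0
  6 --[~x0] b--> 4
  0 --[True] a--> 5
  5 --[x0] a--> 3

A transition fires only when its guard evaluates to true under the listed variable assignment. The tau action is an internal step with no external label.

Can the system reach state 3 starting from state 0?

Answer: UNREACHABLE

Working:
11 transition(s) survive guard evaluation.
L0 = {0}
L1 = {5}  now seen {0,5}
L2 = {4,6}  now seen {0,4,5,6}
Reachable = {0,4,5,6}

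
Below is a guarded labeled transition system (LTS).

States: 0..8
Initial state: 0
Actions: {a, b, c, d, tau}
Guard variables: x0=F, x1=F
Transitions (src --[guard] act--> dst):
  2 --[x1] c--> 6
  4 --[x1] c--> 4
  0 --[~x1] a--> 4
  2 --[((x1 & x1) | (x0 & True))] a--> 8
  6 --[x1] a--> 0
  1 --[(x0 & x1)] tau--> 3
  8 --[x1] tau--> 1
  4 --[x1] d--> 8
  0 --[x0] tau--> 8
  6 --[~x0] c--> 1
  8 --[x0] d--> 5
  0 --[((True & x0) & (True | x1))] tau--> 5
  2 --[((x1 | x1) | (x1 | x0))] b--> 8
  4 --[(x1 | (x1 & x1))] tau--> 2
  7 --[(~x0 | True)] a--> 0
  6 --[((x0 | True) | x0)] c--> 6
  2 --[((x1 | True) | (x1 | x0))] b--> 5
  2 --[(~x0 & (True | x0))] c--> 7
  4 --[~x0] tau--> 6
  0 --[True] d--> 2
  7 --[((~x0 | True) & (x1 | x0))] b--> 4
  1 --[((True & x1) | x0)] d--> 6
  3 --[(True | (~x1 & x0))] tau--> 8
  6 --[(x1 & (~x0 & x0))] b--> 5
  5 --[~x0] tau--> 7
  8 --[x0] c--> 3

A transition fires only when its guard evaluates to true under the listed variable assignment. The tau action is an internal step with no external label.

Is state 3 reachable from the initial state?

After dropping false guards: 10 live edges.
Layer 0: {0}
Layer 1: {2,4}  total {0,2,4}
Layer 2: {5,6,7}  total {0,2,4,5,6,7}
Layer 3: {1}  total {0,1,2,4,5,6,7}
Reachable = {0,1,2,4,5,6,7}

Answer: UNREACHABLE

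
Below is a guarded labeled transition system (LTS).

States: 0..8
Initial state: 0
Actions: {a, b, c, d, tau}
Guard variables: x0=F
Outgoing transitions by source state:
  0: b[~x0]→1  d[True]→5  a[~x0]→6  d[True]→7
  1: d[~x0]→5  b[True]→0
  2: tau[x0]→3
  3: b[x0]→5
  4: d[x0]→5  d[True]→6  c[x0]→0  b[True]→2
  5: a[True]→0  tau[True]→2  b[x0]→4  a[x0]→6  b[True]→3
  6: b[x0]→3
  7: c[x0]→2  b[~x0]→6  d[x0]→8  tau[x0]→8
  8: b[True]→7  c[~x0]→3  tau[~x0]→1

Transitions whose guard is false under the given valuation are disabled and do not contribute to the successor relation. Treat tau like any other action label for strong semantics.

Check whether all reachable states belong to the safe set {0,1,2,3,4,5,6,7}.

Answer: INVARIANT HOLDS

Trace:
Safe = {0,1,2,3,4,5,6,7}
Reach set: {0,1,2,3,5,6,7}
  0: safe
  1: safe
  2: safe
  3: safe
  5: safe
  6: safe
  7: safe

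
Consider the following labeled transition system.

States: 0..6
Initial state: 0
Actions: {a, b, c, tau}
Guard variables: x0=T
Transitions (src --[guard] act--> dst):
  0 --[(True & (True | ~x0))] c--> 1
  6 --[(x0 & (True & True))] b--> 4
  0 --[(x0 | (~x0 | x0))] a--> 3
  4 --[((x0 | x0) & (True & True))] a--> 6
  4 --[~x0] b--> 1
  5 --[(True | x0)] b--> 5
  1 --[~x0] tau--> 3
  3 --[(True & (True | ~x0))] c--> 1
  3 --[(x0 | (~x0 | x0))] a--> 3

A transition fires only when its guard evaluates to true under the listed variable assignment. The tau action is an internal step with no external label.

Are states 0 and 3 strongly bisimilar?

Bisimulation quotient by refinement:
  P[0] = {{0,1,2,3,4,5,6}}
  P[1] = {{0,3},{1,2},{4},{5,6}}
  P[2] = {{0,3},{1,2},{4},{5},{6}}
Fixed point at round 3; 5 class(es).
[0]={0,3}  [3]={0,3}

Answer: BISIMILAR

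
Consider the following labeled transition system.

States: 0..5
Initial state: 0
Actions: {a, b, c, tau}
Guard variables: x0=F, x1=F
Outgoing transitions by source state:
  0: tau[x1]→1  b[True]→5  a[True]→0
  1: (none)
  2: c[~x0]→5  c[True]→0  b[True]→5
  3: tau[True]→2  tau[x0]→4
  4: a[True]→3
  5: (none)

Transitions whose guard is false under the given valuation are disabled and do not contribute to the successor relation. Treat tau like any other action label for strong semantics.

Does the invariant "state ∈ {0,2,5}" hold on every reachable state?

Answer: INVARIANT HOLDS

Working:
Safe = {0,2,5}
R = {0,5}
  0: ok
  5: ok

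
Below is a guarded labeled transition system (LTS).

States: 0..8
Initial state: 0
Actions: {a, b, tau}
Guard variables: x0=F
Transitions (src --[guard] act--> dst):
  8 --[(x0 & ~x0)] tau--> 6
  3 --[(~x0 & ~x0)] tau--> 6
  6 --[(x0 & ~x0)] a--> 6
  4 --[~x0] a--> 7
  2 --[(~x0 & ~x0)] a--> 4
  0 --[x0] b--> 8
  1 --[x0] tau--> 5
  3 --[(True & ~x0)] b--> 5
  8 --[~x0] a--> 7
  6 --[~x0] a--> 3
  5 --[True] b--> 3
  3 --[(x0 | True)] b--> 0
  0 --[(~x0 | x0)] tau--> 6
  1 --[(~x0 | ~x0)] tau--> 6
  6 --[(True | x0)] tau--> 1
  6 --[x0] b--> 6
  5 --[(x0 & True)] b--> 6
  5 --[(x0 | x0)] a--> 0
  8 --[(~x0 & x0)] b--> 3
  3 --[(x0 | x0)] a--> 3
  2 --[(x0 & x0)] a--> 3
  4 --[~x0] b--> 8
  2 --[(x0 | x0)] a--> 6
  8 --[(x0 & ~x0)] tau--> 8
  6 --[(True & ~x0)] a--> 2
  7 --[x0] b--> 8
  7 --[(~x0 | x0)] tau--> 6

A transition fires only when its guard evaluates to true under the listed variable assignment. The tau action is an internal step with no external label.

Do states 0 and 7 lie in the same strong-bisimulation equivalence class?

Refine partition for ~:
  P[0] = {{0,1,2,3,4,5,6,7,8}}
  P[1] = {{0,1,7},{2,8},{3},{4},{5},{6}}
  P[2] = {{0,1,7},{2},{3},{4},{5},{6},{8}}
Fixed point at round 3; 7 class(es).
class of 0: {0,1,7}; class of 7: {0,1,7}

Answer: BISIMILAR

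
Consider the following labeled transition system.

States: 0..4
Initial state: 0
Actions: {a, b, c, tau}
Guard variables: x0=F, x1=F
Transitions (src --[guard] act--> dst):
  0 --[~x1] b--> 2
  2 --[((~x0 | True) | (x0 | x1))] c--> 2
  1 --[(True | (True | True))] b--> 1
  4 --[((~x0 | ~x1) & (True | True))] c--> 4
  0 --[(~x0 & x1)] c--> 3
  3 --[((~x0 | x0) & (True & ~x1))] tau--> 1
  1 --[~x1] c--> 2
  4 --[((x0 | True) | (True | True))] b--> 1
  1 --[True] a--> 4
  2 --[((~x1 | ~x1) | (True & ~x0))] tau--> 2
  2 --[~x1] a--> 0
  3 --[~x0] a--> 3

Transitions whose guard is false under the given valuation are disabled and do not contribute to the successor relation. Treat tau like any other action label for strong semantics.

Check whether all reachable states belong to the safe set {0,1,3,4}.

Allowed set {0,1,3,4}
R = {0,2}
  0: safe
  2: outside
reach 2 via b — violates

Answer: INVARIANT VIOLATED at state 2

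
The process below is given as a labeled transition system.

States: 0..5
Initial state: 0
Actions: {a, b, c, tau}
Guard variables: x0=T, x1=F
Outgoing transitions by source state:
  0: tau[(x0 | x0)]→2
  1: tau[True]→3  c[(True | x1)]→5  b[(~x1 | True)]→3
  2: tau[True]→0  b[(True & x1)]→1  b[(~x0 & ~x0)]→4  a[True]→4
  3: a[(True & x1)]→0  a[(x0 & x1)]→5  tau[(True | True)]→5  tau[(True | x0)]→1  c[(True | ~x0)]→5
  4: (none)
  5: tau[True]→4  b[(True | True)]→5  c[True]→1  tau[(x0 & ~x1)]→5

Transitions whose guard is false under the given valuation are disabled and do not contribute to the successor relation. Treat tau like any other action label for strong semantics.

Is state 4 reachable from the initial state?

13 transition(s) survive guard evaluation.
Layer 0: {0}
Layer 1: {2}  total {0,2}
Layer 2: {4}  total {0,2,4}
Reachable = {0,2,4}
trace reaching 4: tau·a

Answer: REACHABLE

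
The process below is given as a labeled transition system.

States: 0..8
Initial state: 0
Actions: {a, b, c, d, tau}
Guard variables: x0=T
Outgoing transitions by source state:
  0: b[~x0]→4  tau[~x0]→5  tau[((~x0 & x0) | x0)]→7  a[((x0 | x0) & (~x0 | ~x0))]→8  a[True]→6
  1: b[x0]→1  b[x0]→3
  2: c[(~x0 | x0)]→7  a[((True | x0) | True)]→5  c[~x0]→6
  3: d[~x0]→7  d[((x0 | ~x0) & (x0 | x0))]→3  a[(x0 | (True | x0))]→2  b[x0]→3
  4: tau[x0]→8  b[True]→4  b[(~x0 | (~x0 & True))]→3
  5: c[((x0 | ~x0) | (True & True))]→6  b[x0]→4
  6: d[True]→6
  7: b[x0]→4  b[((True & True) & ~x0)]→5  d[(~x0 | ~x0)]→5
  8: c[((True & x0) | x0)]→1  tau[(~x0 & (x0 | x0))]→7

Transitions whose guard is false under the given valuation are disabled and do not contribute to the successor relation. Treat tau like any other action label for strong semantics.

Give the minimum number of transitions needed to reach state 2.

BFS to 2:
  Layer 0: {0}
  Layer 1: {6,7}
  Layer 2: {4}
  Layer 3: {8}
  Layer 4: {1}
  Layer 5: {3}
  Layer 6: {2}
2 enters at depth 6; path tau·b·tau·c·b·a

Answer: 6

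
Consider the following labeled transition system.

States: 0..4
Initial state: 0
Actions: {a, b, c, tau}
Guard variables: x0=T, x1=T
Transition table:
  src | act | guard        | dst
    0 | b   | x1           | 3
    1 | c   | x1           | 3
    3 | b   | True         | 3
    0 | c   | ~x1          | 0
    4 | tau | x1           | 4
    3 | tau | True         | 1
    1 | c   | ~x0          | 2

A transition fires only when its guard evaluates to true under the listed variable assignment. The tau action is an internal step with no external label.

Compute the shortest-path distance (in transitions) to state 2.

Breadth-first toward 2:
  depth 0: {0}
  depth 1: {3}
  depth 2: {1}
2 never appears.

Answer: UNREACHABLE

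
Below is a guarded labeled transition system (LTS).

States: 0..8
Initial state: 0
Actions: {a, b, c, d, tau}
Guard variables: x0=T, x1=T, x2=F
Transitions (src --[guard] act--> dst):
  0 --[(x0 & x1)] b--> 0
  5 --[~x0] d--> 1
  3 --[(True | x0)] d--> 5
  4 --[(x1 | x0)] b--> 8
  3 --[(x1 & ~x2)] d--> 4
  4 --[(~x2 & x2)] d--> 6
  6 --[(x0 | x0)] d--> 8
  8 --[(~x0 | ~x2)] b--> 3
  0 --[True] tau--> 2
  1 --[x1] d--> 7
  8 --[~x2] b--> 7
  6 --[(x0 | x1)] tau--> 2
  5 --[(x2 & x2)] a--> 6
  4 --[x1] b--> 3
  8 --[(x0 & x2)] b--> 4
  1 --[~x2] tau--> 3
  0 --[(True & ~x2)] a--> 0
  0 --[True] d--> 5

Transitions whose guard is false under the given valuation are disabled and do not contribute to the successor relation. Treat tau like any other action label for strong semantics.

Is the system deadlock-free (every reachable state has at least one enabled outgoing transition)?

Answer: DEADLOCK at state 2

Trace:
Reachable = {0,2,5}
  0: a→0  b→0  d→5  tau→2  [deg 4]
  2: ∅  [no exit]
  5: ∅  [no exit]
Path to 2: tau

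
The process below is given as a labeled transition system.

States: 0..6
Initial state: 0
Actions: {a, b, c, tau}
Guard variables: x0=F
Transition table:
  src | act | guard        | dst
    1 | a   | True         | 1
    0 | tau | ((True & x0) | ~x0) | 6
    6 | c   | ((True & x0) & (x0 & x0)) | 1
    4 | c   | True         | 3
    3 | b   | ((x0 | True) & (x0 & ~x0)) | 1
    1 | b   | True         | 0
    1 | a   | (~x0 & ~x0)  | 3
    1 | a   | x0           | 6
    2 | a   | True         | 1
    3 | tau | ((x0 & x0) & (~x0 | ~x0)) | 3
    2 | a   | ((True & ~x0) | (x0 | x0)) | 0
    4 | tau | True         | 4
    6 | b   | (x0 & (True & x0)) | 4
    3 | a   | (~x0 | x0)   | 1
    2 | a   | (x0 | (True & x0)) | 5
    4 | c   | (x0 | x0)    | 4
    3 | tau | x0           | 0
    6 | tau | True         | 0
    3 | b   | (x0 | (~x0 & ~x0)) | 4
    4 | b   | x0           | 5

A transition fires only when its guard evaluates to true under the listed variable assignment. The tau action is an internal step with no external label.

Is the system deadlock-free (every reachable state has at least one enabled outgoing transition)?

Answer: DEADLOCK-FREE

Working:
R = {0,6}
  0: tau→6  [deg 1]
  6: tau→0  [deg 1]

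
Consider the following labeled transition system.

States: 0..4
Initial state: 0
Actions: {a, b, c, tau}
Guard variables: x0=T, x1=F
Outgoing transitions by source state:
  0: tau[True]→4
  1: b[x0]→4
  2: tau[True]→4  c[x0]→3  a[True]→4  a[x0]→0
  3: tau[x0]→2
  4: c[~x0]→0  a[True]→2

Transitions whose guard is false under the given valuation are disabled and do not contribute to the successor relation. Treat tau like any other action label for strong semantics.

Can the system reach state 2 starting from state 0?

Answer: REACHABLE

Analysis:
8 transition(s) survive guard evaluation.
L0 = {0}
L1 = {4}  now seen {0,4}
L2 = {2}  now seen {0,2,4}
L3 = {3}  now seen {0,2,3,4}
Reachable = {0,2,3,4}
witness 2: tau·a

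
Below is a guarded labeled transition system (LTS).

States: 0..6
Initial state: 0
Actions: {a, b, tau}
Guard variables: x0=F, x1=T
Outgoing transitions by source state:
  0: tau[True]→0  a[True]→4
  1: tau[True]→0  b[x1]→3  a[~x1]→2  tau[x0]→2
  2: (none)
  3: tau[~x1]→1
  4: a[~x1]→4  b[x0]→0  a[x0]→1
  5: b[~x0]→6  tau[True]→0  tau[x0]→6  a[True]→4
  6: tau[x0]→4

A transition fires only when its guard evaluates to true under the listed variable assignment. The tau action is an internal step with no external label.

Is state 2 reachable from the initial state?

Answer: UNREACHABLE

Trace:
After dropping false guards: 7 live edges.
depth 0: {0}
depth 1: {4}  cumulative {0,4}
Reach set: {0,4}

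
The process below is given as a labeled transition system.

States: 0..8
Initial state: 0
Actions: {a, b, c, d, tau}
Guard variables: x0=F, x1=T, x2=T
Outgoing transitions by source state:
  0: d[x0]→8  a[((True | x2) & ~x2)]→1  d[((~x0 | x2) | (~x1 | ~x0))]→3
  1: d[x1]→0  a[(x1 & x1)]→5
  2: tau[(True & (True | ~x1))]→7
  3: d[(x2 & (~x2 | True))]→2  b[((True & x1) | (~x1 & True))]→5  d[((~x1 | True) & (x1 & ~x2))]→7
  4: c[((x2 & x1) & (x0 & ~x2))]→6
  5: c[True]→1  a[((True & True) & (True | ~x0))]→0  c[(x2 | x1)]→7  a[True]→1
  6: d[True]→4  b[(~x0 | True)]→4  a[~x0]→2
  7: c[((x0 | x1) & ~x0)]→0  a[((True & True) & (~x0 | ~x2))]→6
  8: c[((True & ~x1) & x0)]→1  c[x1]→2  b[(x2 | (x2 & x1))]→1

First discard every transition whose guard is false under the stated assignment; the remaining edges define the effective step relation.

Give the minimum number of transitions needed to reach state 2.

Answer: 2

Analysis:
Layered search for 2:
  depth 0: {0}
  depth 1: {3}
  depth 2: {2,5}
first hit 2 at d=2 via d·d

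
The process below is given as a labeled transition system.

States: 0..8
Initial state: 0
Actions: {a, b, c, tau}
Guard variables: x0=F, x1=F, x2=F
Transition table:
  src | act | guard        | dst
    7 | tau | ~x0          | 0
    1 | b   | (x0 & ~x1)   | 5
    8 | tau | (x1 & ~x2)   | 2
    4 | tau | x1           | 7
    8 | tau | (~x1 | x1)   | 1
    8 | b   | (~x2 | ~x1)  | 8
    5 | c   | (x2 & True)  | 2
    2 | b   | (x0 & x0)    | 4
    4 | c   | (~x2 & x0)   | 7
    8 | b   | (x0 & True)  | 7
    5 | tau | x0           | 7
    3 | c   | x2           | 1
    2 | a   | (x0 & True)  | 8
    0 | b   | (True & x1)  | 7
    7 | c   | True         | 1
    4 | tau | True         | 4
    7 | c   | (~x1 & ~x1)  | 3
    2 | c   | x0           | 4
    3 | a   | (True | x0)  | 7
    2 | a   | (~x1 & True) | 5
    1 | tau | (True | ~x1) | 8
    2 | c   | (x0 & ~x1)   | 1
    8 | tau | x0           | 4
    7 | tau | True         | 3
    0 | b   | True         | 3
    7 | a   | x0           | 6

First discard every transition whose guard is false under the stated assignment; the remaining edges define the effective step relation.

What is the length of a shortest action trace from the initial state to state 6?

BFS to 6:
  L0 = {0}
  L1 = {3}
  L2 = {7}
  L3 = {1}
  L4 = {8}
6 never appears.

Answer: UNREACHABLE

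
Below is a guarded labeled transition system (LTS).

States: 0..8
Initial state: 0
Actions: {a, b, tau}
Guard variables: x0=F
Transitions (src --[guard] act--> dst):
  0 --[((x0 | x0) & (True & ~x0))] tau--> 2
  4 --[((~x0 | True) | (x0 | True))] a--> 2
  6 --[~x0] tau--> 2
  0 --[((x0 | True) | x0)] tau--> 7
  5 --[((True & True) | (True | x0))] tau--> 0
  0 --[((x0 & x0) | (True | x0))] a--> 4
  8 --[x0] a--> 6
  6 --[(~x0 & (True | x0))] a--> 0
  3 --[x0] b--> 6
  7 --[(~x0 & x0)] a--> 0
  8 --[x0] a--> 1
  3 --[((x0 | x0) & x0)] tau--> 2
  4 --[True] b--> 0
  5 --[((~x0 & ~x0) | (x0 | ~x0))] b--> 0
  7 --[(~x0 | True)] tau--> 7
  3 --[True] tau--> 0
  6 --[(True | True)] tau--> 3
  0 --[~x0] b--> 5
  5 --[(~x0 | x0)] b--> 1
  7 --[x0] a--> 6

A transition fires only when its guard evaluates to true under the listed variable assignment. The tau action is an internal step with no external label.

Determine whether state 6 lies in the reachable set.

Answer: UNREACHABLE

Working:
13 transition(s) survive guard evaluation.
Layer 0: {0}
Layer 1: {4,5,7}  now seen {0,4,5,7}
Layer 2: {1,2}  now seen {0,1,2,4,5,7}
R = {0,1,2,4,5,7}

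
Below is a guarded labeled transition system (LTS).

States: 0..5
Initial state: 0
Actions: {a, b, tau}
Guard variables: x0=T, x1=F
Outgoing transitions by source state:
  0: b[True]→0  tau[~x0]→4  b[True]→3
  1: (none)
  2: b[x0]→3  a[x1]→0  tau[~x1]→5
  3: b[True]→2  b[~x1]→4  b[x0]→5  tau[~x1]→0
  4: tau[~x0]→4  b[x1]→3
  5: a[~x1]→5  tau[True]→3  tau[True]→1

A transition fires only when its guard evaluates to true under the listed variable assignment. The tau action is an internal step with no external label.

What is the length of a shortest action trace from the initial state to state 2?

Layered search for 2:
  L0 = {0}
  L1 = {3}
  L2 = {2,4,5}
2 enters at depth 2; path b·b

Answer: 2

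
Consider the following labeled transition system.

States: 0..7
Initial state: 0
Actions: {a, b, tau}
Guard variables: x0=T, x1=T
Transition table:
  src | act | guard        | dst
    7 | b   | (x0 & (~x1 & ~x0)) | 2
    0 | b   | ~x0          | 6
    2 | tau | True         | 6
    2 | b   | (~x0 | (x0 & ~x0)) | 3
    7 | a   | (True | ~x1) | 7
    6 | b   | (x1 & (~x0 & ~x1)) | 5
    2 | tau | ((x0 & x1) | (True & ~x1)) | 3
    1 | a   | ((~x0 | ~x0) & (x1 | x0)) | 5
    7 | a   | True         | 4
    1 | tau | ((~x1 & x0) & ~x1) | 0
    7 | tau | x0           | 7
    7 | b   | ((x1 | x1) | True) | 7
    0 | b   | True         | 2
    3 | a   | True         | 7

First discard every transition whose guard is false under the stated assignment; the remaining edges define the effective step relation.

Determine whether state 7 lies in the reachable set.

After dropping false guards: 8 live edges.
L0 = {0}
L1 = {2}  total {0,2}
L2 = {3,6}  total {0,2,3,6}
L3 = {7}  total {0,2,3,6,7}
L4 = {4}  total {0,2,3,4,6,7}
Reachable = {0,2,3,4,6,7}
trace reaching 7: b·tau·a

Answer: REACHABLE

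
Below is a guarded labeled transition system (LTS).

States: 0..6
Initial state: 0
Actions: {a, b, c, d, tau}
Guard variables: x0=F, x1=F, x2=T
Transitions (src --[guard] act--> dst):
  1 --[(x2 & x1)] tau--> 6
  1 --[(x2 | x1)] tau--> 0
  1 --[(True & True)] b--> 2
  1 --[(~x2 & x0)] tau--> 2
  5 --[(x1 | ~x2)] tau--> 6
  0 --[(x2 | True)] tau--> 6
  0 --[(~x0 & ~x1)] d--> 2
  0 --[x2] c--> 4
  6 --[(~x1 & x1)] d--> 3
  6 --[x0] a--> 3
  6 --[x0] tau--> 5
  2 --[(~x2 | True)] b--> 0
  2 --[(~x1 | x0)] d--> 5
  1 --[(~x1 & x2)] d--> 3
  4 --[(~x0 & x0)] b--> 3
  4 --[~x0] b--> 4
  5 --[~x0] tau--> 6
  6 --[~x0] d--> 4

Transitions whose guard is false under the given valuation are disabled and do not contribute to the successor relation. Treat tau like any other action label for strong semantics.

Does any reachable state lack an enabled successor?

Reach set: {0,2,4,5,6}
  0: c→4  d→2  tau→6  [3 exit(s)]
  2: b→0  d→5  [2 exit(s)]
  4: b→4  [1 exit(s)]
  5: tau→6  [1 exit(s)]
  6: d→4  [1 exit(s)]

Answer: DEADLOCK-FREE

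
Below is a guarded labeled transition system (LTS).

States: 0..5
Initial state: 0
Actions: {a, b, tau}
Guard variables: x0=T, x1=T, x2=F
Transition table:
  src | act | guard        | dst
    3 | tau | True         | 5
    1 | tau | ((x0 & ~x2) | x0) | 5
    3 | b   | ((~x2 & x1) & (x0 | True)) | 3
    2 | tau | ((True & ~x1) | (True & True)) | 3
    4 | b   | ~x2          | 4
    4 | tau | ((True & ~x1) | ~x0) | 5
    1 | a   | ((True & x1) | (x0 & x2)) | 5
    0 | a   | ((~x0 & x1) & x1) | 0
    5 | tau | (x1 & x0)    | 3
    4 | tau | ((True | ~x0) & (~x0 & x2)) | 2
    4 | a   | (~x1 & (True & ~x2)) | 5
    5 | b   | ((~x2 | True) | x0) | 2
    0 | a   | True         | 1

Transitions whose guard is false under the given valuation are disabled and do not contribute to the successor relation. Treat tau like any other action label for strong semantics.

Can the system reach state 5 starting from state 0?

Answer: REACHABLE

Analysis:
After dropping false guards: 9 live edges.
Layer 0: {0}
Layer 1: {1}  total {0,1}
Layer 2: {5}  total {0,1,5}
Layer 3: {2,3}  total {0,1,2,3,5}
R = {0,1,2,3,5}
Path to 5: a·tau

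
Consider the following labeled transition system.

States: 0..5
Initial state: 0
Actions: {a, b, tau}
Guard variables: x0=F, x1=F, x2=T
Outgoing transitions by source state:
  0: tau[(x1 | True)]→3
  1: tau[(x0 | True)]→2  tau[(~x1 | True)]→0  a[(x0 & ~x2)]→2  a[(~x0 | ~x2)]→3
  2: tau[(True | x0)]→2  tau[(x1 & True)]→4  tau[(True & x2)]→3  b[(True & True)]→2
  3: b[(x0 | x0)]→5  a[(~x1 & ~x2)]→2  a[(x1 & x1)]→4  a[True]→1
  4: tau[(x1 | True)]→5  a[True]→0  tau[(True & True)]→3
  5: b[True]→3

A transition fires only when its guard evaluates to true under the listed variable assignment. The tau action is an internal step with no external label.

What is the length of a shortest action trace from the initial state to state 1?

Breadth-first toward 1:
  L0 = {0}
  L1 = {3}
  L2 = {1}
first hit 1 at d=2 via tau·a

Answer: 2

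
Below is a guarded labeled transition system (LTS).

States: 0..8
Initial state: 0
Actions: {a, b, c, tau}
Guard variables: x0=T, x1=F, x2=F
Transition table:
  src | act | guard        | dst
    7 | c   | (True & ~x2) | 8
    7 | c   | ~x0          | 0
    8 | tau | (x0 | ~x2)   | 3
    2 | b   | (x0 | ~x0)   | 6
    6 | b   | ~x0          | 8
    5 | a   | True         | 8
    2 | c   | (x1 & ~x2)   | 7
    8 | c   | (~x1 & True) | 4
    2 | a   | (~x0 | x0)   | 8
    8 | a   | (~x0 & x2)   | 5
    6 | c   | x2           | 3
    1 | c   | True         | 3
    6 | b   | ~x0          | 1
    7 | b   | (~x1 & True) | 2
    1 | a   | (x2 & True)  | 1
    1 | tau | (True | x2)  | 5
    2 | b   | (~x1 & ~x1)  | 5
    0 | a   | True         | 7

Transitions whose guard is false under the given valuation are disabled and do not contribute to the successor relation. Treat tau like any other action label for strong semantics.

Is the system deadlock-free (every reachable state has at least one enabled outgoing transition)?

Reachable = {0,2,3,4,5,6,7,8}
  0: a→7  [deg 1]
  2: a→8  b→5  b→6  [deg 3]
  3: ∅  [no exit]
  4: ∅  [no exit]
  5: a→8  [deg 1]
  6: ∅  [no exit]
  7: b→2  c→8  [deg 2]
  8: c→4  tau→3  [deg 2]
Path to 3: a·c·tau

Answer: DEADLOCK at state 3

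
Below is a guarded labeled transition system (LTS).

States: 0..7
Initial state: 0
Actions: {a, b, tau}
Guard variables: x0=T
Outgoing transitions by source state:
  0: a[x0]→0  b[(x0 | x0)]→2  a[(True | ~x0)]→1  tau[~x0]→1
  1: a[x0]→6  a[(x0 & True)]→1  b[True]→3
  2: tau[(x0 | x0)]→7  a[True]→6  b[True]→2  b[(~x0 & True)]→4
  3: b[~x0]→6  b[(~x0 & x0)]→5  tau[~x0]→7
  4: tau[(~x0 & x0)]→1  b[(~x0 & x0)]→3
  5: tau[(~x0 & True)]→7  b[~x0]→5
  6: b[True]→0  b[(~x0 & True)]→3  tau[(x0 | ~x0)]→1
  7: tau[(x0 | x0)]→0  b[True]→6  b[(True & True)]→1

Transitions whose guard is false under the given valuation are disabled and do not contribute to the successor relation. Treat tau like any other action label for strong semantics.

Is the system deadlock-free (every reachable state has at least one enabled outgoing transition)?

Answer: DEADLOCK at state 3

Analysis:
R = {0,1,2,3,6,7}
  0: a→0  a→1  b→2  [3 exit(s)]
  1: a→1  a→6  b→3  [3 exit(s)]
  2: a→6  b→2  tau→7  [3 exit(s)]
  3: ∅  [no exit]
  6: b→0  tau→1  [2 exit(s)]
  7: b→1  b→6  tau→0  [3 exit(s)]
Path to 3: a·b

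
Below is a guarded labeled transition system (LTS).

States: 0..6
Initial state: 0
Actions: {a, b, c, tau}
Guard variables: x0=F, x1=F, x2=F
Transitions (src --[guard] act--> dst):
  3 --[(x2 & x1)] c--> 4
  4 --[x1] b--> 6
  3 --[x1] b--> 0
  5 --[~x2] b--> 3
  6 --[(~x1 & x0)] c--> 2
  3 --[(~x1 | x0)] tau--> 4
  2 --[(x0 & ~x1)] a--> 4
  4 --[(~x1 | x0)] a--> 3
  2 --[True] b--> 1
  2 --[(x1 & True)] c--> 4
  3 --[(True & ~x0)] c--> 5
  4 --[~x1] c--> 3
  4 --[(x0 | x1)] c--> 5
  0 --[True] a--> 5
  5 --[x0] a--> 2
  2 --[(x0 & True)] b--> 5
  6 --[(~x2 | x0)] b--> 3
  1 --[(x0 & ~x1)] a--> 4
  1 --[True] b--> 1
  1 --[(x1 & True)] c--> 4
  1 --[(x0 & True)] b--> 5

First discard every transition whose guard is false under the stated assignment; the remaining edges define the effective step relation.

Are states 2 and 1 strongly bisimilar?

Answer: BISIMILAR

Working:
Bisimulation quotient by refinement:
  P[0] = {{0,1,2,3,4,5,6}}
  P[1] = {{0},{1,2,5,6},{3},{4}}
  P[2] = {{0},{1,2},{3},{4},{5,6}}
stable after 3 split(s): 5 block(s)
[2]={1,2}  [1]={1,2}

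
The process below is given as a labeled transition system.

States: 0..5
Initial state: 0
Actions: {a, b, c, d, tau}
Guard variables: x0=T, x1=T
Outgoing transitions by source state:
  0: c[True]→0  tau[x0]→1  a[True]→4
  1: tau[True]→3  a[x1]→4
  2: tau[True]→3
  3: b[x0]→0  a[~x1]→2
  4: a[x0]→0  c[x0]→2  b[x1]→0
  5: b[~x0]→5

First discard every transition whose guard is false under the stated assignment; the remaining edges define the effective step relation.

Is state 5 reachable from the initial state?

Guard filter leaves 10 enabled edge(s).
depth 0: {0}
depth 1: {1,4}  now seen {0,1,4}
depth 2: {2,3}  now seen {0,1,2,3,4}
R = {0,1,2,3,4}

Answer: UNREACHABLE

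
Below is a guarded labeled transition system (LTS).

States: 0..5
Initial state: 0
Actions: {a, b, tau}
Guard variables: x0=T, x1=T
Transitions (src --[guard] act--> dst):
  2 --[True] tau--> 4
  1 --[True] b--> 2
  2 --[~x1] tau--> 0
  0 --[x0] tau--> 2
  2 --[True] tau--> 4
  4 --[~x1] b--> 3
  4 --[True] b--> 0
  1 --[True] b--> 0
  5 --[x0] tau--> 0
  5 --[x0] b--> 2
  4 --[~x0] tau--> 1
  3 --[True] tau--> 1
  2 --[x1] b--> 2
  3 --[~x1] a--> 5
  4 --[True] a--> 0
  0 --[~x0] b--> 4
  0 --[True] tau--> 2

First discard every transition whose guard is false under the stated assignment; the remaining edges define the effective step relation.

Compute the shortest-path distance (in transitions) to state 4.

BFS to 4:
  depth 0: {0}
  depth 1: {2}
  depth 2: {4}
depth(4)=2, e.g. tau·tau

Answer: 2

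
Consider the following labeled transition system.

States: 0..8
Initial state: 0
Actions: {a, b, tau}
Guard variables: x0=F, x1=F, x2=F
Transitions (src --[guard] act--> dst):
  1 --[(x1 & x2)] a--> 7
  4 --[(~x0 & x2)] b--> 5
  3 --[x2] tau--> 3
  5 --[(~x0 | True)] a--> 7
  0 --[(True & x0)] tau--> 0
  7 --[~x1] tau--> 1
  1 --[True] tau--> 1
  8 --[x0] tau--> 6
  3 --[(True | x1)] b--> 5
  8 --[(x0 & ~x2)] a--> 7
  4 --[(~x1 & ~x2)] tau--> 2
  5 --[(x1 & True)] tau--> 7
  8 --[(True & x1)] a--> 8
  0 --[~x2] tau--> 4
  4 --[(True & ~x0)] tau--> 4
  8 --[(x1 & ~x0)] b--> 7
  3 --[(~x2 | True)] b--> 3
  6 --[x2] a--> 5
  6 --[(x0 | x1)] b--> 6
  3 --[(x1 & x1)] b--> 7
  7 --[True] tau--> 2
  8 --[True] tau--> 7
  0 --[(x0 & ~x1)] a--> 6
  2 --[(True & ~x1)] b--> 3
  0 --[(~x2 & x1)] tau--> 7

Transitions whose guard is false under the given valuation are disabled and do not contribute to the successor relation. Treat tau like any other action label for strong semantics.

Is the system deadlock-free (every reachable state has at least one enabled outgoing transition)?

Answer: DEADLOCK-FREE

Working:
Reach set: {0,1,2,3,4,5,7}
  0: tau→4  [1 out]
  1: tau→1  [1 out]
  2: b→3  [1 out]
  3: b→3  b→5  [2 out]
  4: tau→2  tau→4  [2 out]
  5: a→7  [1 out]
  7: tau→1  tau→2  [2 out]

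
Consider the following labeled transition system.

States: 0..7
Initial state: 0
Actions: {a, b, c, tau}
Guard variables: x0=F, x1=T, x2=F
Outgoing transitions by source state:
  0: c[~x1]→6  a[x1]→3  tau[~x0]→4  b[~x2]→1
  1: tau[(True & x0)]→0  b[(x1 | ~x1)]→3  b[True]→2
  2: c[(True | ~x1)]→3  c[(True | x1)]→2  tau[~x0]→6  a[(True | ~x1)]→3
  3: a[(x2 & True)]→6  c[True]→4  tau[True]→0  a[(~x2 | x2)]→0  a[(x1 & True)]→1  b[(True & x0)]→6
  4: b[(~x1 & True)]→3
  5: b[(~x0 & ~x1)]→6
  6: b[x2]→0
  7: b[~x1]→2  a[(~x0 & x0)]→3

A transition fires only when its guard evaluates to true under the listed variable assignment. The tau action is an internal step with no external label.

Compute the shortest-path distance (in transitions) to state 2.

BFS to 2:
  depth 0: {0}
  depth 1: {1,3,4}
  depth 2: {2}
depth(2)=2, e.g. b·b

Answer: 2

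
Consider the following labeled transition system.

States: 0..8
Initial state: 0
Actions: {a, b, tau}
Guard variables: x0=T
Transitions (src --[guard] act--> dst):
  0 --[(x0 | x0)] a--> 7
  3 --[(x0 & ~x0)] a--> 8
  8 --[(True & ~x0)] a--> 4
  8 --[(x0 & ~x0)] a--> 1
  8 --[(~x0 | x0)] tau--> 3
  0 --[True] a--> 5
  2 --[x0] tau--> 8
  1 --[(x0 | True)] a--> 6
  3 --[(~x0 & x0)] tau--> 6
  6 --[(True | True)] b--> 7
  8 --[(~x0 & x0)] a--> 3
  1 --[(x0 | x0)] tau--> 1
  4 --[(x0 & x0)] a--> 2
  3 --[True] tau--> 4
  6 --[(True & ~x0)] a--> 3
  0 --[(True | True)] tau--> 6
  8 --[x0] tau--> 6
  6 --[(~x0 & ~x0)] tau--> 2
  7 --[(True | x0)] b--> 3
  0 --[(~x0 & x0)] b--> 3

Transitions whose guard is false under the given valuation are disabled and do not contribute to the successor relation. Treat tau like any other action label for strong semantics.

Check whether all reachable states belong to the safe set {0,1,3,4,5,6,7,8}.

Inv-set: {0,1,3,4,5,6,7,8}
R = {0,2,3,4,5,6,7,8}
  0: ok
  2: ✗ unsafe
  3: ok
  4: ok
  5: ok
  6: ok
  7: ok
  8: ok
witness against invariant: a·b·tau·a → 2

Answer: INVARIANT VIOLATED at state 2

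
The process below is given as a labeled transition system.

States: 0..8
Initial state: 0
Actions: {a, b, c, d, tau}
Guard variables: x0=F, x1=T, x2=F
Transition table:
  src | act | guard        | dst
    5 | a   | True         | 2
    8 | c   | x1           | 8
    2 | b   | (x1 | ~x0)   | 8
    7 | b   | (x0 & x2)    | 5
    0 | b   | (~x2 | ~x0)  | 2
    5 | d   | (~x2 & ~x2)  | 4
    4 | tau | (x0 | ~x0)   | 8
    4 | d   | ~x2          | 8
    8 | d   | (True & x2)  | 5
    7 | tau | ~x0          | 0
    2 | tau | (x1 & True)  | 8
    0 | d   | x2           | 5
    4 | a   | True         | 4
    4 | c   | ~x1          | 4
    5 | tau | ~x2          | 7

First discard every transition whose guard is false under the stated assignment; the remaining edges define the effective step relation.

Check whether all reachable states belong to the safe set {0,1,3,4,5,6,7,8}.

Answer: INVARIANT VIOLATED at state 2

Working:
Safe = {0,1,3,4,5,6,7,8}
Reach set: {0,2,8}
  0: ok
  2: ✗ unsafe
  8: ok
counterexample path to 2: b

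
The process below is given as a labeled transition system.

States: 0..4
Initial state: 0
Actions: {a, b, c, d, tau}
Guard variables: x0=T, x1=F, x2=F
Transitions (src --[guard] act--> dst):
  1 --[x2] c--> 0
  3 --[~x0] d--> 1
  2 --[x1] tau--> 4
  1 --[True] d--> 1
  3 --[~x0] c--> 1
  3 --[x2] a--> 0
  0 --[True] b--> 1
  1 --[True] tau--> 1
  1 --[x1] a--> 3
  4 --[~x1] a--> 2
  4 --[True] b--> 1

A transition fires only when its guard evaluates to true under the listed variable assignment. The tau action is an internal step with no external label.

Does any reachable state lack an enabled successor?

Reach set: {0,1}
  0: b→1  [1 out]
  1: d→1  tau→1  [2 out]

Answer: DEADLOCK-FREE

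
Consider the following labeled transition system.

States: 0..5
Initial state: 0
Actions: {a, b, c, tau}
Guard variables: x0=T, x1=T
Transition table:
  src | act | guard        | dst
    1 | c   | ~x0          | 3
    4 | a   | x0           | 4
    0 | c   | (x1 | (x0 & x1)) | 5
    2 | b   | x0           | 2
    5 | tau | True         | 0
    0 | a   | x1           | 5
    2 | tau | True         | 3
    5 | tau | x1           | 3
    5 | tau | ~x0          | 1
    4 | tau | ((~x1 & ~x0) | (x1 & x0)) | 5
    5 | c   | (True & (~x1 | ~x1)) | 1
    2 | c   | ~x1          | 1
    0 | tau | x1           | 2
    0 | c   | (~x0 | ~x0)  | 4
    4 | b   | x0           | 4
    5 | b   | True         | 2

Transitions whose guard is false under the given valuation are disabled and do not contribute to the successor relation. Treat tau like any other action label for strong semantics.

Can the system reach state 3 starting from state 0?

Answer: REACHABLE

Analysis:
11 transition(s) survive guard evaluation.
depth 0: {0}
depth 1: {2,5}  total {0,2,5}
depth 2: {3}  total {0,2,3,5}
Reachable = {0,2,3,5}
Path to 3: c·tau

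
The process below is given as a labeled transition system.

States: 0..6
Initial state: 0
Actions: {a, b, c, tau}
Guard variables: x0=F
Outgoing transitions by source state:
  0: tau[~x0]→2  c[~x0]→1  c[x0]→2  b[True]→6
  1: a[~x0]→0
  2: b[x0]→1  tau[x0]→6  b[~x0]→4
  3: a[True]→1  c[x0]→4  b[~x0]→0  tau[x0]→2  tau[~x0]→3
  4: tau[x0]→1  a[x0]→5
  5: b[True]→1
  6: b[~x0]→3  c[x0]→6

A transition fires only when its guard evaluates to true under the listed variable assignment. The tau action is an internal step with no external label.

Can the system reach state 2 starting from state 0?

Answer: REACHABLE

Working:
Guard filter leaves 10 enabled edge(s).
L0 = {0}
L1 = {1,2,6}  total {0,1,2,6}
L2 = {3,4}  total {0,1,2,3,4,6}
Reachable = {0,1,2,3,4,6}
Path to 2: tau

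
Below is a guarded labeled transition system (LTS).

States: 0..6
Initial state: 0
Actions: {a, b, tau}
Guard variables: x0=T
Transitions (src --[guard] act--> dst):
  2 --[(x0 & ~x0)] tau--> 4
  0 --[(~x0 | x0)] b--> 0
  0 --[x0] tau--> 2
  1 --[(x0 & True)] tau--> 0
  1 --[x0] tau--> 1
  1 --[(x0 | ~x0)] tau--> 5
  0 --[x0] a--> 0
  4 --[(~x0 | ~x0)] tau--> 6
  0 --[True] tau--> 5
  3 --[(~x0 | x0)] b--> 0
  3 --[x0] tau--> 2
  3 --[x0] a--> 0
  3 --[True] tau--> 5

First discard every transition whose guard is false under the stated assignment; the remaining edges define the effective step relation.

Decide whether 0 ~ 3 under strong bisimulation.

Bisimulation quotient by refinement:
  π0 = {{0,1,2,3,4,5,6}}
  π1 = {{0,3},{1},{2,4,5,6}}
Fixed point at round 2; 3 class(es).
[0]={0,3}  [3]={0,3}

Answer: BISIMILAR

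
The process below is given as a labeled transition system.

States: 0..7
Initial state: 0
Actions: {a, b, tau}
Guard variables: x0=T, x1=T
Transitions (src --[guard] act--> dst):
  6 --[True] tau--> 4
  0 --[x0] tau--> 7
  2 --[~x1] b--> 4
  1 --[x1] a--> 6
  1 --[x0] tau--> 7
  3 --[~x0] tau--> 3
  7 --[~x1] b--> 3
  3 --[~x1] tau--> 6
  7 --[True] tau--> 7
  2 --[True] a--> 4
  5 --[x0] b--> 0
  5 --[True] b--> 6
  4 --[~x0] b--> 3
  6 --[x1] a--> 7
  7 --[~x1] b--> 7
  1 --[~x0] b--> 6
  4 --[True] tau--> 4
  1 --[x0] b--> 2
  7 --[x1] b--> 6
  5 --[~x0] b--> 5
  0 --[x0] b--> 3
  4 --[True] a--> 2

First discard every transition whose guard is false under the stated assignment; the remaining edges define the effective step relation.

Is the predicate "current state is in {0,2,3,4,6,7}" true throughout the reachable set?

Safe = {0,2,3,4,6,7}
Reachable = {0,2,3,4,6,7}
  0: safe
  2: safe
  3: safe
  4: safe
  6: safe
  7: safe

Answer: INVARIANT HOLDS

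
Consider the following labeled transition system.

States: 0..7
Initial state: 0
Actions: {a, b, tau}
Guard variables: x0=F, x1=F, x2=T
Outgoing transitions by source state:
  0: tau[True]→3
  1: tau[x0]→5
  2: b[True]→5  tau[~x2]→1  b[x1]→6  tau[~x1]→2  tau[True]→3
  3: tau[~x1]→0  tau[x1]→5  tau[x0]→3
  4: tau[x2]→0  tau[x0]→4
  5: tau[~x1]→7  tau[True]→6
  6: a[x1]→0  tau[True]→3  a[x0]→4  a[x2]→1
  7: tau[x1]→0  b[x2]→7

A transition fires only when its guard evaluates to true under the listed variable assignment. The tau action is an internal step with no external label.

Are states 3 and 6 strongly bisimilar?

Bisimulation quotient by refinement:
  round 0: {{0,1,2,3,4,5,6,7}}
  round 1: {{0,3,4,5},{1},{2},{6},{7}}
  round 2: {{0,3,4},{1},{2},{5},{6},{7}}
Fixed point at round 3; 6 class(es).
[3]={0,3,4}  [6]={6}

Answer: NOT BISIMILAR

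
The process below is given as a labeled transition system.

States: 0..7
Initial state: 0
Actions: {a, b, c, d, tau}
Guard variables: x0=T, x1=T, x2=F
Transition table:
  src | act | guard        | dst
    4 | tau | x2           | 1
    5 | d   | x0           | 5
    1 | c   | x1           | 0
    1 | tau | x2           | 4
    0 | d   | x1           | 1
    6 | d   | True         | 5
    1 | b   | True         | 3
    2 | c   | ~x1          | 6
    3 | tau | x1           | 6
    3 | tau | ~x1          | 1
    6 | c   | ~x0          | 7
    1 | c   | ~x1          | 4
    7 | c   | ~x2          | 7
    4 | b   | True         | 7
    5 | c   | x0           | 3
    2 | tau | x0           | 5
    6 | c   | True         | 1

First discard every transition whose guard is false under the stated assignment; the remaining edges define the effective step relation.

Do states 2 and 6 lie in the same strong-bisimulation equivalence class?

Compute ~ classes (split until stable):
  π0 = {{0,1,2,3,4,5,6,7}}
  π1 = {{0},{1},{2,3},{4},{5,6},{7}}
  π2 = {{0},{1},{2,3},{4},{5},{6},{7}}
  π3 = {{0},{1},{2},{3},{4},{5},{6},{7}}
stable after 4 split(s): 8 block(s)
2∈{2}, 6∈{6}

Answer: NOT BISIMILAR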